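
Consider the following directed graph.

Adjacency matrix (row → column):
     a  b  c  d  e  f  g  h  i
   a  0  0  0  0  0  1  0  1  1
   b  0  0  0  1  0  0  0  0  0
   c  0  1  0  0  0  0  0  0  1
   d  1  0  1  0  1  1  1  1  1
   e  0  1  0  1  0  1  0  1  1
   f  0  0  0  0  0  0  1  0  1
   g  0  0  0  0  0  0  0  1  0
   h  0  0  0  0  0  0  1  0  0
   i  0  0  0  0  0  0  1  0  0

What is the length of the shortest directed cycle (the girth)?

2

For each vertex v, BFS finds the shortest path from v back to v.
The shortest such closed walk is d → e → d, length 2.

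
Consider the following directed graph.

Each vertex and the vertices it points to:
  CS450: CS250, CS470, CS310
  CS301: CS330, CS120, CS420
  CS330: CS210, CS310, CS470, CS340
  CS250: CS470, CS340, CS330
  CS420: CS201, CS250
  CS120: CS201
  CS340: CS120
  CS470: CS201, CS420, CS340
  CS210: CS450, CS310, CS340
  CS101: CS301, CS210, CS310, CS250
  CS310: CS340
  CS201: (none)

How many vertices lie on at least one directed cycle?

6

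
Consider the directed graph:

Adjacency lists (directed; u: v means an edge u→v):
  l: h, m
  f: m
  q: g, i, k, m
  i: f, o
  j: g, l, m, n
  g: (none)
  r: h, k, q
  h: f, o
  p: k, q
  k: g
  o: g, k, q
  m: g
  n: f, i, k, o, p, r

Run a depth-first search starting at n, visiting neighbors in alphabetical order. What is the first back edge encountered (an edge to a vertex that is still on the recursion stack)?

DFS from n (visiting neighbors in alphabetical order); mark gray on enter, black on exit:
n gray
  f gray
    m gray
      g gray
      g black
    m black
  f black
  i gray
    i→f: f black — skip
    o gray
      o→g: g black — skip
      k gray
        k→g: g black — skip
      k black
      q gray
        q→g: g black — skip
        q→i: i is gray → back edge
First back edge: q → i.

q→i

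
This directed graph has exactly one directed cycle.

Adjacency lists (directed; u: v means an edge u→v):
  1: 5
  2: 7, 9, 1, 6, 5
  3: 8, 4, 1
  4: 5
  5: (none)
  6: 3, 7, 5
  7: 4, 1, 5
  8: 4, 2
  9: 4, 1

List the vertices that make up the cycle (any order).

2, 3, 6, 8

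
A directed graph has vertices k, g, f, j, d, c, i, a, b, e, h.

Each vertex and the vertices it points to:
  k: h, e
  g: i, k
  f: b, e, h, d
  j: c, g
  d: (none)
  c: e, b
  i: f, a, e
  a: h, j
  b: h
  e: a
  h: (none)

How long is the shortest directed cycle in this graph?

For each vertex v, BFS finds the shortest path from v back to v.
The shortest such closed walk is i → a → j → g → i, length 4.

4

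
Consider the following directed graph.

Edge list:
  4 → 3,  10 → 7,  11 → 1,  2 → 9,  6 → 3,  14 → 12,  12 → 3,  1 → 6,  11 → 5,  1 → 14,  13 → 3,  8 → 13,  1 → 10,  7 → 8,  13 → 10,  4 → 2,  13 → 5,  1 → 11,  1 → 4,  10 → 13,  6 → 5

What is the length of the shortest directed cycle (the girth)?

For each vertex v, BFS finds the shortest path from v back to v.
The shortest such closed walk is 1 → 11 → 1, length 2.

2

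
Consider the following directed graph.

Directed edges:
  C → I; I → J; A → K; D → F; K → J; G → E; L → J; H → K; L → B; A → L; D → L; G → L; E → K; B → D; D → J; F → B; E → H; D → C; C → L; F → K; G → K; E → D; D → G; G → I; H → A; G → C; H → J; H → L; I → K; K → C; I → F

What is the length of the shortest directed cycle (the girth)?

For each vertex v, BFS finds the shortest path from v back to v.
The shortest such closed walk is G → E → D → G, length 3.

3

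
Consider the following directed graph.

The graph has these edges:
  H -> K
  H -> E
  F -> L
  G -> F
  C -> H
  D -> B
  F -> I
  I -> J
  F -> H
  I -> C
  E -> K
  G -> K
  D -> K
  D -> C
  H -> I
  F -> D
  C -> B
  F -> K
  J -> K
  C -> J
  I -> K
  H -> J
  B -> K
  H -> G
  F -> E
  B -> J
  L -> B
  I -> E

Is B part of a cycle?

No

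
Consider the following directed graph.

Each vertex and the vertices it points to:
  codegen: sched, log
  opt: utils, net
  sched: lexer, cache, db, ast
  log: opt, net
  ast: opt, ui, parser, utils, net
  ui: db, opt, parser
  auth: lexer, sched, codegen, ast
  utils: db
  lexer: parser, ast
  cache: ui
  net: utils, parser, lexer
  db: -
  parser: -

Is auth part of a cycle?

auth lies on a cycle iff there is a path from auth back to itself.
Exploring from auth, it never reaches itself; equivalently, its strongly connected component is a singleton.

No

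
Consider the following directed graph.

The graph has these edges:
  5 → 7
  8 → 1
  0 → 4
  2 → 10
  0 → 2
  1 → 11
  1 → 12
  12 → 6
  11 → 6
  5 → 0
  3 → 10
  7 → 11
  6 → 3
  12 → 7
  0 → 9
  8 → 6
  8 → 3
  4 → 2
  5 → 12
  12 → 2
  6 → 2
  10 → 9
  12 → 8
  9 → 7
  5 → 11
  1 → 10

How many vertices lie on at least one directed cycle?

A vertex is on a directed cycle iff it belongs to a strongly connected component of size ≥ 2 (or has a self-loop).
The vertices on cycles are {1, 2, 3, 6, 7, 8, 9, 10, 11, 12} — 10 in total.

10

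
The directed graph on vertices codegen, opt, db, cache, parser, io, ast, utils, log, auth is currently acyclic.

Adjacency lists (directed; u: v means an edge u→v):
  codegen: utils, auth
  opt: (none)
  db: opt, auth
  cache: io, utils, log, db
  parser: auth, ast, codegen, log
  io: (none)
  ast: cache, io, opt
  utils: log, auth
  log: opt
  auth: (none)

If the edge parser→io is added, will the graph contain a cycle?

Adding parser→io creates a cycle iff io can already reach parser.
Explore from io: no path reaches parser. The graph stays acyclic.

No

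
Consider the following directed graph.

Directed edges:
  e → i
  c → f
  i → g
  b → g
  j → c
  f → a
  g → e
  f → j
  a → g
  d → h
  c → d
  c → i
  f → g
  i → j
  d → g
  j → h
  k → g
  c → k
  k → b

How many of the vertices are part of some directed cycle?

A vertex is on a directed cycle iff it belongs to a strongly connected component of size ≥ 2 (or has a self-loop).
The vertices on cycles are {a, b, c, d, e, f, g, i, j, k} — 10 in total.

10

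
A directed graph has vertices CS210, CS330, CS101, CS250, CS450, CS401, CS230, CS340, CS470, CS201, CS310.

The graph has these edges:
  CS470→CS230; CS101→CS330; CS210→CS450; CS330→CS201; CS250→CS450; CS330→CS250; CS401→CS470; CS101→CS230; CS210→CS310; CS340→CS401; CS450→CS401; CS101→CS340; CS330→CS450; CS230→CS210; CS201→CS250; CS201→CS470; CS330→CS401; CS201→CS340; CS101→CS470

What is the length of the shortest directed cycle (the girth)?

5

For each vertex v, BFS finds the shortest path from v back to v.
The shortest such closed walk is CS230 → CS210 → CS450 → CS401 → CS470 → CS230, length 5.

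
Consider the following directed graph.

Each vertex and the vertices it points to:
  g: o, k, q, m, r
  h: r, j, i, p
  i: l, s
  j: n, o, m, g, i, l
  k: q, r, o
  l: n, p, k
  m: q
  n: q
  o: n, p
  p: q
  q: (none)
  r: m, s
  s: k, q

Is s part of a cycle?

Yes

s is on a cycle iff s can reach itself via ≥1 edge.
s → k → r → s — yes.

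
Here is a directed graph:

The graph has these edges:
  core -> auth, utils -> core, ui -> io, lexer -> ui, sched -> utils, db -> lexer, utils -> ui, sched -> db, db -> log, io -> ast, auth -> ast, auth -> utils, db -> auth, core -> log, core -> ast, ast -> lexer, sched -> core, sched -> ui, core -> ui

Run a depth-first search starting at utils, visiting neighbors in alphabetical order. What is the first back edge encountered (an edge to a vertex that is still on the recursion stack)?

io->ast

DFS from utils (visiting neighbors in alphabetical order); mark gray on enter, black on exit:
utils gray
  core gray
    ast gray
      lexer gray
        ui gray
          io gray
            io→ast: ast is gray → back edge
First back edge: io → ast.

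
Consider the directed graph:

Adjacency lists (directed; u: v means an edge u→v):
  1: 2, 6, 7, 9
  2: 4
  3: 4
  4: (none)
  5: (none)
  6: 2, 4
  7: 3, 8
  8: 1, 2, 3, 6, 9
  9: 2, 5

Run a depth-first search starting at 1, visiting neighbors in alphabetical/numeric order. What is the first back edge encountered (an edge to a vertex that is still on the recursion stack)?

DFS from 1 (visiting neighbors in alphabetical/numeric order); mark gray on enter, black on exit:
1 gray
  2 gray
    4 gray
    4 black
  2 black
  6 gray
    6→2: 2 black — skip
    6→4: 4 black — skip
  6 black
  7 gray
    3 gray
      3→4: 4 black — skip
    3 black
    8 gray
      8→1: 1 is gray → back edge
First back edge: 8 → 1.

8->1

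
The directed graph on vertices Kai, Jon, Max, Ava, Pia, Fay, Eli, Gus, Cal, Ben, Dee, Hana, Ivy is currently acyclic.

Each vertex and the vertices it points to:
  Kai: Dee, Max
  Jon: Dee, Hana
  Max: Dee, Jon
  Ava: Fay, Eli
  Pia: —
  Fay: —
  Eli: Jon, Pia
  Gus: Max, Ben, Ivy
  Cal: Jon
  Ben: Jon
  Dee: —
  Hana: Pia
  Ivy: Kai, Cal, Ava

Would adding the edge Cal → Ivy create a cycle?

Yes

Adding Cal→Ivy creates a cycle iff Ivy can already reach Cal.
Path from Ivy: Ivy → Cal.
So Ivy → … → Cal → Ivy is a cycle.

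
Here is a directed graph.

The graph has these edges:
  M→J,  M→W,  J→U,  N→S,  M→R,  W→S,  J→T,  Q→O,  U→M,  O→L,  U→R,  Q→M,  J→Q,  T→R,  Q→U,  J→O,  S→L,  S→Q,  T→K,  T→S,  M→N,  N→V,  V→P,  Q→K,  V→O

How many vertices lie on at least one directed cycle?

8

A vertex is on a directed cycle iff it belongs to a strongly connected component of size ≥ 2 (or has a self-loop).
The vertices on cycles are {J, M, N, Q, S, T, U, W} — 8 in total.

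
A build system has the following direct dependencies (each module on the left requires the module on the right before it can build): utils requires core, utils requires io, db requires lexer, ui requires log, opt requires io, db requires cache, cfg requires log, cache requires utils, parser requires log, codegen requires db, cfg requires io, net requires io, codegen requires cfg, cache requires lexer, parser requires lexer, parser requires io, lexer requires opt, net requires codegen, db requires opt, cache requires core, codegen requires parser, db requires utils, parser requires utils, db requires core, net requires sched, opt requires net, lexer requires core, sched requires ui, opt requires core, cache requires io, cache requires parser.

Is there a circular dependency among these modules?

DFS with white/gray/black marking, starting from cfg:
cfg gray
  log gray
  log black
  io gray
  io black
cfg black
lexer gray
  opt gray
    opt→io: io black — skip
    net gray
      codegen gray
        parser gray
          parser→log: log black — skip
          utils gray
            utils→io: io black — skip
            core gray
            core black
          utils black
          parser→io: io black — skip
          parser→lexer: lexer is gray → back edge
Back edge found, so a cycle exists: lexer → opt → net → codegen → parser → lexer.

Yes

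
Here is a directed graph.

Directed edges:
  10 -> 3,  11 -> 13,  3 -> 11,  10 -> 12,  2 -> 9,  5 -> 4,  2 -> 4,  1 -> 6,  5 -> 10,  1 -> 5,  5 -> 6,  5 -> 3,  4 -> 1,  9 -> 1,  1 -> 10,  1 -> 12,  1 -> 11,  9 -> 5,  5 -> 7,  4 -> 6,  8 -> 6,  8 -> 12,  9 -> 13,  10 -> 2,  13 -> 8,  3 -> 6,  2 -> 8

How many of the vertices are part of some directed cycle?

A vertex is on a directed cycle iff it belongs to a strongly connected component of size ≥ 2 (or has a self-loop).
The vertices on cycles are {1, 2, 4, 5, 9, 10} — 6 in total.

6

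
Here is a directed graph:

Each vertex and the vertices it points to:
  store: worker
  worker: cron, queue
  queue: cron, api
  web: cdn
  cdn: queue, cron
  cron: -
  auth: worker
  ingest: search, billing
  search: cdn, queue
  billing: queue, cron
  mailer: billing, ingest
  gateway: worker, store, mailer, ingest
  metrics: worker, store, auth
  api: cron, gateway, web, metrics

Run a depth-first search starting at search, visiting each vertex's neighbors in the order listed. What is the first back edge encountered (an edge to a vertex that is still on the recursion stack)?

worker→queue

DFS from search (visiting each vertex's neighbors in the order listed); mark gray on enter, black on exit:
search gray
  cdn gray
    queue gray
      cron gray
      cron black
      api gray
        api→cron: cron black — skip
        gateway gray
          worker gray
            worker→cron: cron black — skip
            worker→queue: queue is gray → back edge
First back edge: worker → queue.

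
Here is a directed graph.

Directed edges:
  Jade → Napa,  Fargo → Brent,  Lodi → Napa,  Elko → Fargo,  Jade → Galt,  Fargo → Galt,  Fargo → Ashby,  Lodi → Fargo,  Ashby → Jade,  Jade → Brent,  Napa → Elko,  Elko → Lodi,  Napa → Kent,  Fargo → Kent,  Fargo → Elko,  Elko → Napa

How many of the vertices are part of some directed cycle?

A vertex is on a directed cycle iff it belongs to a strongly connected component of size ≥ 2 (or has a self-loop).
The vertices on cycles are {Elko, Jade, Lodi, Napa, Ashby, Fargo} — 6 in total.

6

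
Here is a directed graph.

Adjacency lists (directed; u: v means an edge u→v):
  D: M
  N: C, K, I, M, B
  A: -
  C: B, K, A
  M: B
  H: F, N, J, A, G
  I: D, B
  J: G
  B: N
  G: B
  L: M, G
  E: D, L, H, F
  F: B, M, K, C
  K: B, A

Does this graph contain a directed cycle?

DFS with white/gray/black marking, starting from B:
B gray
  N gray
    C gray
      C→B: B is gray → back edge
Back edge found, so a cycle exists: B → N → C → B.

Yes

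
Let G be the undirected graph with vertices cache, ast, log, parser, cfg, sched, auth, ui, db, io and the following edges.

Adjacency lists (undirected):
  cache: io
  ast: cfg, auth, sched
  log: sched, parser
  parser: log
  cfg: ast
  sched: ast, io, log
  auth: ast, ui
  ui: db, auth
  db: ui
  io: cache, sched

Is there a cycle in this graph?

DFS, tracking each vertex's parent; an edge to a visited non-parent vertex closes a cycle.
Start from cache:
visit cache (parent –)
  visit io (parent cache)
    io–cache: parent, skip
    visit sched (parent io)
      visit ast (parent sched)
        visit cfg (parent ast)
          cfg–ast: parent, skip
        visit auth (parent ast)
          auth–ast: parent, skip
          visit ui (parent auth)
            visit db (parent ui)
              db–ui: parent, skip
            ui–auth: parent, skip
        ast–sched: parent, skip
      sched–io: parent, skip
      visit log (parent sched)
        log–sched: parent, skip
        visit parser (parent log)
          parser–log: parent, skip
No non-parent visited neighbor found — the graph is a forest.

No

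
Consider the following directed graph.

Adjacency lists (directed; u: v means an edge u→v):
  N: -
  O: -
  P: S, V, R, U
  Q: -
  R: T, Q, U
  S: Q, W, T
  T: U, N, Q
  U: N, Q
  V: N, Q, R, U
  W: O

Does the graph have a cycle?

No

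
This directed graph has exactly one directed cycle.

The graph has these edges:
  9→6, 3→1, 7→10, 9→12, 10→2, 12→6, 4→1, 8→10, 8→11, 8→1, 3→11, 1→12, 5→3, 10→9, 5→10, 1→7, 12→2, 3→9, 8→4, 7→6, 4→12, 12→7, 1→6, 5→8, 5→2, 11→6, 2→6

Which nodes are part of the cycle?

7, 9, 10, 12

DFS with gray/black marking from 7:
7 gray
  10 gray
    9 gray
      6 gray
      6 black
      12 gray
        12→7: 7 is gray → back edge
Back edge closes the cycle 7 → 10 → 9 → 12 → 7; its vertices are {7, 9, 10, 12}.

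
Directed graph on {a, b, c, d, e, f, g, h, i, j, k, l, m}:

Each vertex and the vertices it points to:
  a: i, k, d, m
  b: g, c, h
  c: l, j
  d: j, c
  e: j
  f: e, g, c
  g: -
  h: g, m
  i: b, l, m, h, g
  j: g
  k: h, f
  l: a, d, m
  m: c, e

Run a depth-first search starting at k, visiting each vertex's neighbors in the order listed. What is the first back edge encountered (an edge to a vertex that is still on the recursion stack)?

DFS from k (visiting each vertex's neighbors in the order listed); mark gray on enter, black on exit:
k gray
  h gray
    g gray
    g black
    m gray
      c gray
        l gray
          a gray
            i gray
              b gray
                b→g: g black — skip
                b→c: c is gray → back edge
First back edge: b → c.

b→c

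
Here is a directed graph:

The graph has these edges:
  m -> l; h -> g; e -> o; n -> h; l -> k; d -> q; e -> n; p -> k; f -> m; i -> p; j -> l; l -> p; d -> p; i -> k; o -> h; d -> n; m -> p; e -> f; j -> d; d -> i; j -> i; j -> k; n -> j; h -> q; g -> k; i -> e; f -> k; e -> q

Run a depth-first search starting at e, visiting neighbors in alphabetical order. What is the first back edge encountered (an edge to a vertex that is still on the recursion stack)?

DFS from e (visiting neighbors in alphabetical order); mark gray on enter, black on exit:
e gray
  f gray
    k gray
    k black
    m gray
      l gray
        l→k: k black — skip
        p gray
          p→k: k black — skip
        p black
      l black
      m→p: p black — skip
    m black
  f black
  n gray
    h gray
      g gray
        g→k: k black — skip
      g black
      q gray
      q black
    h black
    j gray
      d gray
        i gray
          i→e: e is gray → back edge
First back edge: i → e.

i→e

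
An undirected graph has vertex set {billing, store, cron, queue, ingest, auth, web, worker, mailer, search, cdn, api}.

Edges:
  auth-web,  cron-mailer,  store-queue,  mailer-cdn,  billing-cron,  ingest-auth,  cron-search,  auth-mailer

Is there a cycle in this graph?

No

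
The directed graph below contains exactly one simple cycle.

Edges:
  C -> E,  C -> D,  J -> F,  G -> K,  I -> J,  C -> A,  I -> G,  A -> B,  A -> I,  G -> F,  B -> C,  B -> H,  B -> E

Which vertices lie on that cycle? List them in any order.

A, B, C

DFS with gray/black marking from C:
C gray
  A gray
    B gray
      E gray
      E black
      H gray
      H black
      B→C: C is gray → back edge
Back edge closes the cycle C → A → B → C; its vertices are {A, B, C}.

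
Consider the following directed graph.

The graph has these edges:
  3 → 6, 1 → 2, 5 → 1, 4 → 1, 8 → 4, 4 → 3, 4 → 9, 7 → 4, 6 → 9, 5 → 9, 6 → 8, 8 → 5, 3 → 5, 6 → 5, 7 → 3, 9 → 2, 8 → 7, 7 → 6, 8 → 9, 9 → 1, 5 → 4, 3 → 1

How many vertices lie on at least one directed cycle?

A vertex is on a directed cycle iff it belongs to a strongly connected component of size ≥ 2 (or has a self-loop).
The vertices on cycles are {3, 4, 5, 6, 7, 8} — 6 in total.

6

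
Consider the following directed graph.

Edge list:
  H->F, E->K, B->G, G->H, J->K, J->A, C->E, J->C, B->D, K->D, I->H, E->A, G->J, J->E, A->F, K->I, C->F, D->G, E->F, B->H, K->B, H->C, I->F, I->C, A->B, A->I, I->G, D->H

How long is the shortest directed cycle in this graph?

For each vertex v, BFS finds the shortest path from v back to v.
The shortest such closed walk is J → A → B → G → J, length 4.

4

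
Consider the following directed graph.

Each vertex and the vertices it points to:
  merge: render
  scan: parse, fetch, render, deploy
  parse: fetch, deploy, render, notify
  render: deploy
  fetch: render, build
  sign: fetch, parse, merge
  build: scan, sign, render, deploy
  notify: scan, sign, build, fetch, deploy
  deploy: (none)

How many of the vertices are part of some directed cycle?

6

A vertex is on a directed cycle iff it belongs to a strongly connected component of size ≥ 2 (or has a self-loop).
The vertices on cycles are {scan, sign, build, fetch, parse, notify} — 6 in total.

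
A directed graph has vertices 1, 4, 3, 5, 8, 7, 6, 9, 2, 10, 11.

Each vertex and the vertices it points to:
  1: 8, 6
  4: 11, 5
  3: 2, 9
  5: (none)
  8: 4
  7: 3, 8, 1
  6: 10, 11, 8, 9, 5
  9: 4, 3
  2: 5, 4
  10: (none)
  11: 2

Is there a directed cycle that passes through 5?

5 lies on a cycle iff there is a path from 5 back to itself.
Exploring from 5, it never reaches itself; equivalently, its strongly connected component is a singleton.

No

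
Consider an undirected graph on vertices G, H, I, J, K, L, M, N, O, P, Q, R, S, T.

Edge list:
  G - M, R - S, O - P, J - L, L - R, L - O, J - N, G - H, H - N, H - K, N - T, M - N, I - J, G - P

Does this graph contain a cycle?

DFS, tracking each vertex's parent; an edge to a visited non-parent vertex closes a cycle.
Start from G:
visit G (parent –)
  visit H (parent G)
    visit N (parent H)
      N–H: parent, skip
      visit J (parent N)
        visit L (parent J)
          L–J: parent, skip
          visit O (parent L)
            O–L: parent, skip
            visit P (parent O)
              P–O: parent, skip
              P–G: G visited and ≠ parent → cycle
Cycle: G – H – N – J – L – O – P – G.

Yes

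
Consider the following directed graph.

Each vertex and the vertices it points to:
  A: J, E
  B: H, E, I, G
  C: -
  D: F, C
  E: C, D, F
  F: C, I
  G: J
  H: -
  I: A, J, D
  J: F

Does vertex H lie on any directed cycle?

H lies on a cycle iff there is a path from H back to itself.
Exploring from H, it never reaches itself; equivalently, its strongly connected component is a singleton.

No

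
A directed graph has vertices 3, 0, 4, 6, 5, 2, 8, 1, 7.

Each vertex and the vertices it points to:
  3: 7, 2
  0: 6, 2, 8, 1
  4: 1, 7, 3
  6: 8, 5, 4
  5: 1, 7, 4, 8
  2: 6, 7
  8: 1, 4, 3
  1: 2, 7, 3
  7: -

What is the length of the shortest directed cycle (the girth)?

4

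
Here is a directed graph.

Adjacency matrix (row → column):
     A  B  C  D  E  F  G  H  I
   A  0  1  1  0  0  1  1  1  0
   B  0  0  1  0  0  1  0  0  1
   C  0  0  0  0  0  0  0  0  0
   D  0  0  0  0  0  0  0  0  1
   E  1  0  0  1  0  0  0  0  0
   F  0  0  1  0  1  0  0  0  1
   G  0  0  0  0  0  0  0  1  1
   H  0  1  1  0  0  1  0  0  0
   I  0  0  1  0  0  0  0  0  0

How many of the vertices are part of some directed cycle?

A vertex is on a directed cycle iff it belongs to a strongly connected component of size ≥ 2 (or has a self-loop).
The vertices on cycles are {A, B, E, F, G, H} — 6 in total.

6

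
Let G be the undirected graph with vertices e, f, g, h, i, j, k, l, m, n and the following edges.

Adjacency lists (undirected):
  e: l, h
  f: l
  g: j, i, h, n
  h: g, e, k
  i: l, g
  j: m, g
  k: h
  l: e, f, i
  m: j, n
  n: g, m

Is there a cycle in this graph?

Yes

DFS, tracking each vertex's parent; an edge to a visited non-parent vertex closes a cycle.
Start from f:
visit f (parent –)
  visit l (parent f)
    visit e (parent l)
      e–l: parent, skip
      visit h (parent e)
        visit g (parent h)
          visit j (parent g)
            visit m (parent j)
              m–j: parent, skip
              visit n (parent m)
                n–g: g visited and ≠ parent → cycle
Cycle: g – j – m – n – g.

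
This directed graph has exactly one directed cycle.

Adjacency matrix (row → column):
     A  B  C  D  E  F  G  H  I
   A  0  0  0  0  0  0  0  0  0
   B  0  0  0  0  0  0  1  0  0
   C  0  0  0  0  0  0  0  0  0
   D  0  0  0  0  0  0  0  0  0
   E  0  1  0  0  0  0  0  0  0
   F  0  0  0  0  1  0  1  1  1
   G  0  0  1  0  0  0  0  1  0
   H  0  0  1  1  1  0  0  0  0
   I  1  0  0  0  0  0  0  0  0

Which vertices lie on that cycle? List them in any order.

B, E, G, H

DFS with gray/black marking from H:
H gray
  E gray
    B gray
      G gray
        G→H: H is gray → back edge
Back edge closes the cycle H → E → B → G → H; its vertices are {B, E, G, H}.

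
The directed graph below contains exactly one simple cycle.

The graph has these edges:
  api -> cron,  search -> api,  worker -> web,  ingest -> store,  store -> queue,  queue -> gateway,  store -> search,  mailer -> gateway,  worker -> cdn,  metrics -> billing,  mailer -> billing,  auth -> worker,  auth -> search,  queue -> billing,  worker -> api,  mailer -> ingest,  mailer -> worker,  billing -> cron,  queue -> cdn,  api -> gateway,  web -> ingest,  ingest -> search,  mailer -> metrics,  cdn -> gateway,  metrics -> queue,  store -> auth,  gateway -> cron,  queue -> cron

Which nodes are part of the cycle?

DFS with gray/black marking from ingest:
ingest gray
  search gray
    api gray
      gateway gray
        cron gray
        cron black
      gateway black
      api→cron: cron black — skip
    api black
  search black
  store gray
    store→search: search black — skip
    auth gray
      auth→search: search black — skip
      worker gray
        web gray
          web→ingest: ingest is gray → back edge
Back edge closes the cycle ingest → store → auth → worker → web → ingest; its vertices are {web, auth, store, ingest, worker}.

web, auth, store, ingest, worker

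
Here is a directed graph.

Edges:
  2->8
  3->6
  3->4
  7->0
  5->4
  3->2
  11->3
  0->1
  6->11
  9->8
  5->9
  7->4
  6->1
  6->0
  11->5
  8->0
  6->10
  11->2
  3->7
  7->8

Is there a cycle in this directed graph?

DFS with white/gray/black marking, starting from 1:
1 gray
1 black
3 gray
  2 gray
    8 gray
      0 gray
        0→1: 1 black — skip
      0 black
    8 black
  2 black
  4 gray
  4 black
  6 gray
    10 gray
    10 black
    6→1: 1 black — skip
    11 gray
      11→3: 3 is gray → back edge
Back edge found, so a cycle exists: 3 → 6 → 11 → 3.

Yes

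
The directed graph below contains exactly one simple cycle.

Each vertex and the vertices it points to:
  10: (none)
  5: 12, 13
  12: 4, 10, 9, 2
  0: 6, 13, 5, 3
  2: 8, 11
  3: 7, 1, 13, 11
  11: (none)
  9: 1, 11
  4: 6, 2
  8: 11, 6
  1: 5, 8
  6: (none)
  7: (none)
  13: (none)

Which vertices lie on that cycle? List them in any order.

1, 5, 9, 12

DFS with gray/black marking from 5:
5 gray
  12 gray
    4 gray
      6 gray
      6 black
      2 gray
        8 gray
          11 gray
          11 black
          8→6: 6 black — skip
        8 black
        2→11: 11 black — skip
      2 black
    4 black
    10 gray
    10 black
    9 gray
      1 gray
        1→5: 5 is gray → back edge
Back edge closes the cycle 5 → 12 → 9 → 1 → 5; its vertices are {1, 5, 9, 12}.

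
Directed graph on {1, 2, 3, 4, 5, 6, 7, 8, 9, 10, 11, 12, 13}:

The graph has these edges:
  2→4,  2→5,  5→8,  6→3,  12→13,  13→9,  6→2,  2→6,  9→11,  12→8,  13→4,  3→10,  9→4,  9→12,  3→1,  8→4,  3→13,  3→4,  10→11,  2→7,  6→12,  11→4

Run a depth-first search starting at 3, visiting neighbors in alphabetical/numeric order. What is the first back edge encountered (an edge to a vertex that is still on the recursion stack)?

DFS from 3 (visiting neighbors in alphabetical/numeric order); mark gray on enter, black on exit:
3 gray
  1 gray
  1 black
  4 gray
  4 black
  10 gray
    11 gray
      11→4: 4 black — skip
    11 black
  10 black
  13 gray
    13→4: 4 black — skip
    9 gray
      9→4: 4 black — skip
      9→11: 11 black — skip
      12 gray
        8 gray
          8→4: 4 black — skip
        8 black
        12→13: 13 is gray → back edge
First back edge: 12 → 13.

12→13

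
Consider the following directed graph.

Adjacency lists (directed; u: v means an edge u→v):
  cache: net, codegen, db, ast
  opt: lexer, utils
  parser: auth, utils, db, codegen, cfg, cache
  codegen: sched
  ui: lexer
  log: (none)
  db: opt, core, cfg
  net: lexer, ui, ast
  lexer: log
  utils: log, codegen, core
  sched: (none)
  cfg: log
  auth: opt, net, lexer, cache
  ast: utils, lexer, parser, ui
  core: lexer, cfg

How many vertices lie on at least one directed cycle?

5

A vertex is on a directed cycle iff it belongs to a strongly connected component of size ≥ 2 (or has a self-loop).
The vertices on cycles are {ast, net, auth, cache, parser} — 5 in total.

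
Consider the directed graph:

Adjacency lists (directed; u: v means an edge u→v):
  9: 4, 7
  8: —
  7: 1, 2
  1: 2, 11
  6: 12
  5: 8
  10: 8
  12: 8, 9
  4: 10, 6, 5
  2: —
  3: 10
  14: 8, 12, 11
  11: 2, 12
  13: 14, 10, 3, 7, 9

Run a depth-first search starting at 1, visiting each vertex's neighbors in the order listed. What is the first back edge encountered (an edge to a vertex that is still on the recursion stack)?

6→12

DFS from 1 (visiting each vertex's neighbors in the order listed); mark gray on enter, black on exit:
1 gray
  2 gray
  2 black
  11 gray
    11→2: 2 black — skip
    12 gray
      8 gray
      8 black
      9 gray
        4 gray
          10 gray
            10→8: 8 black — skip
          10 black
          6 gray
            6→12: 12 is gray → back edge
First back edge: 6 → 12.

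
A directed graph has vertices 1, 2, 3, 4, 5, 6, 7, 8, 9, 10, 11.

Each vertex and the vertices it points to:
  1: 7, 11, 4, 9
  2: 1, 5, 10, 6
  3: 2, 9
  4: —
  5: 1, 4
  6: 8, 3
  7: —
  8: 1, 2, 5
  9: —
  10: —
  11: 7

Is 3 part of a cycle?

3 is on a cycle iff 3 can reach itself via ≥1 edge.
3 → 2 → 6 → 3 — yes.

Yes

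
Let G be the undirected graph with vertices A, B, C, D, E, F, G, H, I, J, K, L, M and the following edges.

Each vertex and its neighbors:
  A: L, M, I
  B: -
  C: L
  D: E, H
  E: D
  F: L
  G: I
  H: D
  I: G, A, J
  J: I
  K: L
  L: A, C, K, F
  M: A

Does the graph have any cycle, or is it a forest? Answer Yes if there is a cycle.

DFS, tracking each vertex's parent; an edge to a visited non-parent vertex closes a cycle.
Start from M:
visit M (parent –)
  visit A (parent M)
    visit L (parent A)
      L–A: parent, skip
      visit C (parent L)
        C–L: parent, skip
      visit K (parent L)
        K–L: parent, skip
      visit F (parent L)
        F–L: parent, skip
    A–M: parent, skip
    visit I (parent A)
      visit G (parent I)
        G–I: parent, skip
      I–A: parent, skip
      visit J (parent I)
        J–I: parent, skip
visit B (parent –)
visit D (parent –)
  visit E (parent D)
    E–D: parent, skip
  visit H (parent D)
    H–D: parent, skip
No non-parent visited neighbor found — the graph is a forest.

No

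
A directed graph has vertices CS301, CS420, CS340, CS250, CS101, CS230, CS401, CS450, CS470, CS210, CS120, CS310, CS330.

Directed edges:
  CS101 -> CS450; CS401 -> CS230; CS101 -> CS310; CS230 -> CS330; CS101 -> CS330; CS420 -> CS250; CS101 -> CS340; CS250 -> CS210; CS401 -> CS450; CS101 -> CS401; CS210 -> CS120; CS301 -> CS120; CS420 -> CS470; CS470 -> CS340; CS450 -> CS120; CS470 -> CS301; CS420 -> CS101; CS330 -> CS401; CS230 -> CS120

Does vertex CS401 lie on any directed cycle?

CS401 is on a cycle iff CS401 can reach itself via ≥1 edge.
CS401 → CS230 → CS330 → CS401 — yes.

Yes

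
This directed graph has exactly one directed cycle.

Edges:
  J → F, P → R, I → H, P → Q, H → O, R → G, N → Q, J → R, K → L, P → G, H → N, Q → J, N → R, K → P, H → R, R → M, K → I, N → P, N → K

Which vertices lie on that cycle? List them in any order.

H, I, K, N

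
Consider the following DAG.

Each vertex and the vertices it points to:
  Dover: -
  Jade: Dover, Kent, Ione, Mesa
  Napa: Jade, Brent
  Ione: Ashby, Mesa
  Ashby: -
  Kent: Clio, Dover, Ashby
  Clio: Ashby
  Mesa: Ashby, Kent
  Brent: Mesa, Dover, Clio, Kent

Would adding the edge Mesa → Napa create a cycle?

Yes

Adding Mesa→Napa creates a cycle iff Napa can already reach Mesa.
Path from Napa: Napa → Jade → Mesa.
So Napa → … → Mesa → Napa is a cycle.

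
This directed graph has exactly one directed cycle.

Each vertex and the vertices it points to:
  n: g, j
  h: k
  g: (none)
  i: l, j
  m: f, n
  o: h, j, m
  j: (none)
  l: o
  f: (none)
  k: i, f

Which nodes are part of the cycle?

DFS with gray/black marking from i:
i gray
  l gray
    o gray
      h gray
        k gray
          k→i: i is gray → back edge
Back edge closes the cycle i → l → o → h → k → i; its vertices are {h, i, k, l, o}.

h, i, k, l, o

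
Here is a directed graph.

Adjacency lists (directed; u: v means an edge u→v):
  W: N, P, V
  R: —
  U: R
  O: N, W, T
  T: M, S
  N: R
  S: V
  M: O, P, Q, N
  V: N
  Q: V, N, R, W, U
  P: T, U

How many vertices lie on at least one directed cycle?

A vertex is on a directed cycle iff it belongs to a strongly connected component of size ≥ 2 (or has a self-loop).
The vertices on cycles are {M, O, P, Q, T, W} — 6 in total.

6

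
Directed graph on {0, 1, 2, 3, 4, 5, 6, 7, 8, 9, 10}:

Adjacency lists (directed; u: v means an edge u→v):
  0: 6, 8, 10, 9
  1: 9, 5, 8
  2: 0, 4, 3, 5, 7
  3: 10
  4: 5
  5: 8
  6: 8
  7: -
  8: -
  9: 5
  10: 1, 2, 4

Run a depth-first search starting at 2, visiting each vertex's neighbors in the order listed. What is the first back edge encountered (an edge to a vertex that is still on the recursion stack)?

10→2

DFS from 2 (visiting each vertex's neighbors in the order listed); mark gray on enter, black on exit:
2 gray
  0 gray
    6 gray
      8 gray
      8 black
    6 black
    0→8: 8 black — skip
    10 gray
      1 gray
        9 gray
          5 gray
            5→8: 8 black — skip
          5 black
        9 black
        1→5: 5 black — skip
        1→8: 8 black — skip
      1 black
      10→2: 2 is gray → back edge
First back edge: 10 → 2.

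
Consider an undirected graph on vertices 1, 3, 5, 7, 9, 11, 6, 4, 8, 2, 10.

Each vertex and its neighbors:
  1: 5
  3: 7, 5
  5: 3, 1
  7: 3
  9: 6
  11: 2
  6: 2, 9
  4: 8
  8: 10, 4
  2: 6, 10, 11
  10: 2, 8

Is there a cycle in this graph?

DFS, tracking each vertex's parent; an edge to a visited non-parent vertex closes a cycle.
Start from 6:
visit 6 (parent –)
  visit 2 (parent 6)
    2–6: parent, skip
    visit 10 (parent 2)
      10–2: parent, skip
      visit 8 (parent 10)
        8–10: parent, skip
        visit 4 (parent 8)
          4–8: parent, skip
    visit 11 (parent 2)
      11–2: parent, skip
  visit 9 (parent 6)
    9–6: parent, skip
visit 1 (parent –)
  visit 5 (parent 1)
    visit 3 (parent 5)
      visit 7 (parent 3)
        7–3: parent, skip
      3–5: parent, skip
    5–1: parent, skip
No non-parent visited neighbor found — the graph is a forest.

No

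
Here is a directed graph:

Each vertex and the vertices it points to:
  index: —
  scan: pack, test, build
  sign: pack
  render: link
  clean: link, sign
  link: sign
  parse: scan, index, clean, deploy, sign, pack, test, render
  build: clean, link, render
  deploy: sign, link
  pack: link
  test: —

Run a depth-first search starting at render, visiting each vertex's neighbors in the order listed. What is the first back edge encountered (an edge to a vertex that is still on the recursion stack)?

pack->link

DFS from render (visiting each vertex's neighbors in the order listed); mark gray on enter, black on exit:
render gray
  link gray
    sign gray
      pack gray
        pack→link: link is gray → back edge
First back edge: pack → link.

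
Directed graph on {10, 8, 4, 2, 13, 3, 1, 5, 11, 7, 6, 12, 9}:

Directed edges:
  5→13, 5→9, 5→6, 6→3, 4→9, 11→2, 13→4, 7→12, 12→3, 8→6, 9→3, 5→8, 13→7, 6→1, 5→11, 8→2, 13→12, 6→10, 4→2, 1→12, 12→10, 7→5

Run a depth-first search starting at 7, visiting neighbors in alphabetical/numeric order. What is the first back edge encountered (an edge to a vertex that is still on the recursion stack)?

13→7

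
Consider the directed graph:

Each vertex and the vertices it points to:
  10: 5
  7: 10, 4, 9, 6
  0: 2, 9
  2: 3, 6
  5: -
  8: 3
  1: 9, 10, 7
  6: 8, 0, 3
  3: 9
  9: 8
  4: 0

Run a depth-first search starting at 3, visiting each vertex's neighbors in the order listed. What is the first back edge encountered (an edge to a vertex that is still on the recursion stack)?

8→3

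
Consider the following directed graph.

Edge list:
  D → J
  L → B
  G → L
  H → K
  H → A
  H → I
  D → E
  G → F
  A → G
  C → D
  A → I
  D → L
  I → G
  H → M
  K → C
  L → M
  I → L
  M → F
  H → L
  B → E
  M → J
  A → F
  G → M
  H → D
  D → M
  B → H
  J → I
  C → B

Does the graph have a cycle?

Yes

DFS with white/gray/black marking, starting from B:
B gray
  E gray
  E black
  H gray
    L gray
      L→B: B is gray → back edge
Back edge found, so a cycle exists: B → H → L → B.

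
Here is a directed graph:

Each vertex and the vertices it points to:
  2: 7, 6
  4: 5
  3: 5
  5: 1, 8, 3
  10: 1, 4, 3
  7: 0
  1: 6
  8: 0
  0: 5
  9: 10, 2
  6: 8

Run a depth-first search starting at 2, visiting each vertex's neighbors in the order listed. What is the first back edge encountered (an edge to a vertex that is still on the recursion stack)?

8->0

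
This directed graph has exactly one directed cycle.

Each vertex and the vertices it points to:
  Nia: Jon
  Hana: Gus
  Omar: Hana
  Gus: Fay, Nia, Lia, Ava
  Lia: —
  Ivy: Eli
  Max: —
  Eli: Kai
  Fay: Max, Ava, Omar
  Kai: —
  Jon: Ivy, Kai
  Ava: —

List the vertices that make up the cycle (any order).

Fay, Gus, Hana, Omar

DFS with gray/black marking from Gus:
Gus gray
  Fay gray
    Max gray
    Max black
    Ava gray
    Ava black
    Omar gray
      Hana gray
        Hana→Gus: Gus is gray → back edge
Back edge closes the cycle Gus → Fay → Omar → Hana → Gus; its vertices are {Fay, Gus, Hana, Omar}.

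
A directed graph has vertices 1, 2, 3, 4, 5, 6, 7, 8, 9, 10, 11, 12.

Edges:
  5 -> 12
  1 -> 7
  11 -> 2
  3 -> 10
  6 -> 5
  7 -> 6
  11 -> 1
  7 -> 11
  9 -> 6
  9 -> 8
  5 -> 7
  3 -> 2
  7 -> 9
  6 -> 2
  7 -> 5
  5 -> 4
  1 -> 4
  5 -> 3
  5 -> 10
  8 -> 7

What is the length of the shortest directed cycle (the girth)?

For each vertex v, BFS finds the shortest path from v back to v.
The shortest such closed walk is 5 → 7 → 5, length 2.

2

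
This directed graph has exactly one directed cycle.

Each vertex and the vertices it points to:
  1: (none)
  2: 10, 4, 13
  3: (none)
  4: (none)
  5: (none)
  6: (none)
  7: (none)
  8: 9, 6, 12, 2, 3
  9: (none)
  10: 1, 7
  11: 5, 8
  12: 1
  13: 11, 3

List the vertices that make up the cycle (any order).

2, 8, 11, 13

DFS with gray/black marking from 11:
11 gray
  5 gray
  5 black
  8 gray
    9 gray
    9 black
    6 gray
    6 black
    12 gray
      1 gray
      1 black
    12 black
    2 gray
      10 gray
        10→1: 1 black — skip
        7 gray
        7 black
      10 black
      4 gray
      4 black
      13 gray
        13→11: 11 is gray → back edge
Back edge closes the cycle 11 → 8 → 2 → 13 → 11; its vertices are {2, 8, 11, 13}.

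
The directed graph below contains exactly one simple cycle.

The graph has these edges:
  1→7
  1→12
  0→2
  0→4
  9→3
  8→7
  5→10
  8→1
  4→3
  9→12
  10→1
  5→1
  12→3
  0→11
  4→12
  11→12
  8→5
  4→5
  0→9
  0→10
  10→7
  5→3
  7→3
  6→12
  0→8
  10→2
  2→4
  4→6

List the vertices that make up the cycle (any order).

DFS with gray/black marking from 10:
10 gray
  7 gray
    3 gray
    3 black
  7 black
  2 gray
    4 gray
      4→3: 3 black — skip
      6 gray
        12 gray
          12→3: 3 black — skip
        12 black
      6 black
      4→12: 12 black — skip
      5 gray
        5→10: 10 is gray → back edge
Back edge closes the cycle 10 → 2 → 4 → 5 → 10; its vertices are {2, 4, 5, 10}.

2, 4, 5, 10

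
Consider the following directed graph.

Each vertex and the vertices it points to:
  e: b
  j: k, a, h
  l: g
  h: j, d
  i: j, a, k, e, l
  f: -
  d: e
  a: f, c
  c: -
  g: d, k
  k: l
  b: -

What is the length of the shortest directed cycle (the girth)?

2

For each vertex v, BFS finds the shortest path from v back to v.
The shortest such closed walk is j → h → j, length 2.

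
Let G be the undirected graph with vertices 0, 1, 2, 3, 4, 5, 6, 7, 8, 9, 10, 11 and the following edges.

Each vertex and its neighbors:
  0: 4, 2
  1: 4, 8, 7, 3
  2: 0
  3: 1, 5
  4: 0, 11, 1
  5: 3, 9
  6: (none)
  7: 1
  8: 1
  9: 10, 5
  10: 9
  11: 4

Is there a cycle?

No

DFS, tracking each vertex's parent; an edge to a visited non-parent vertex closes a cycle.
Start from 9:
visit 9 (parent –)
  visit 10 (parent 9)
    10–9: parent, skip
  visit 5 (parent 9)
    visit 3 (parent 5)
      visit 1 (parent 3)
        visit 4 (parent 1)
          visit 0 (parent 4)
            0–4: parent, skip
            visit 2 (parent 0)
              2–0: parent, skip
          visit 11 (parent 4)
            11–4: parent, skip
          4–1: parent, skip
        visit 8 (parent 1)
          8–1: parent, skip
        visit 7 (parent 1)
          7–1: parent, skip
        1–3: parent, skip
      3–5: parent, skip
    5–9: parent, skip
visit 6 (parent –)
No non-parent visited neighbor found — the graph is a forest.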